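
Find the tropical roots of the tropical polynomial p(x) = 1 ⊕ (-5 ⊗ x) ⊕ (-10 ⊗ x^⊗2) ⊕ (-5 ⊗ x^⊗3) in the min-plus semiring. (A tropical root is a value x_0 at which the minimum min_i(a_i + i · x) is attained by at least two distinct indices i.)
Roots: {-5, 5, 6}

Each tropical root is a break point of the lower envelope of the lines y = a_i + i · x (there are 4 lines, with slopes 0, 1, ..., 3). Only the lines that attain the minimum somewhere contribute to roots; other lines are dominated. Here the surviving (envelope) indices are i = 3, i = 2, i = 1, i = 0.
Intersections between consecutive envelope lines give the roots: for adjacent envelope indices i < j the intersection is x = (a_i − a_j) / (j − i). Reading off the sorted break points: {-5, 5, 6}.
Verification: at each break x_0, at least two indices attain the minimum of min_i(a_i + i · x_0).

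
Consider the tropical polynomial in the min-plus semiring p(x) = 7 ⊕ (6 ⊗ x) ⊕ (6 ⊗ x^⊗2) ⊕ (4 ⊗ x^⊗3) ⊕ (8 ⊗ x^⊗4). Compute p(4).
p(4) = 7

A tropical monomial a ⊗ x^⊗i evaluates to a + i · x. Evaluating each term at x = 4:
  Term 0 contributes 7 + 0 · 4 = 7
  Term 1 contributes 6 + 1 · 4 = 10
  Term 2 contributes 6 + 2 · 4 = 14
  Term 3 contributes 4 + 3 · 4 = 16
  Term 4 contributes 8 + 4 · 4 = 24
p(4) = ⊕ of these = min[7, 10, 14, 16, 24] = 7.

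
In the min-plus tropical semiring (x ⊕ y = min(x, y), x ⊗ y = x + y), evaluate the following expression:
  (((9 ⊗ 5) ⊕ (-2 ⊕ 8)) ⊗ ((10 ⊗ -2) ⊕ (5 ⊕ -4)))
(((9 ⊗ 5) ⊕ (-2 ⊕ 8)) ⊗ ((10 ⊗ -2) ⊕ (5 ⊕ -4))) = -6

Expand innermost to outermost. Recall ⊕ takes the minimum of its arguments and ⊗ takes their sum. Working out the expression (((9 ⊗ 5) ⊕ (-2 ⊕ 8)) ⊗ ((10 ⊗ -2) ⊕ (5 ⊕ -4))) gives -6.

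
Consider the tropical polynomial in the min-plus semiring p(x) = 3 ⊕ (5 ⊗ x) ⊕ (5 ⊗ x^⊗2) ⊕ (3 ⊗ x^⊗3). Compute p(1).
p(1) = 3

A tropical monomial a ⊗ x^⊗i evaluates to a + i · x. Evaluating each term at x = 1:
  Term 0 contributes 3 + 0 · 1 = 3
  Term 1 contributes 5 + 1 · 1 = 6
  Term 2 contributes 5 + 2 · 1 = 7
  Term 3 contributes 3 + 3 · 1 = 6
p(1) = ⊕ of these = min[3, 6, 7, 6] = 3.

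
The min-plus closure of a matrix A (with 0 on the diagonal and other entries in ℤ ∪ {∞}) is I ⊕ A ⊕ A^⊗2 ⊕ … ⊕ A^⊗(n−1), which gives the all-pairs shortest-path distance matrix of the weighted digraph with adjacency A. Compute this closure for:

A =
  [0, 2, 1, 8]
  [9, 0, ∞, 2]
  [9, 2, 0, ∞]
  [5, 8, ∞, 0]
Closure =
  [0, 2, 1, 4]
  [7, 0, 8, 2]
  [9, 2, 0, 4]
  [5, 7, 6, 0]

This is the Floyd-Warshall all-pairs shortest-path computation. For each intermediate vertex k = 0, 1, …, 3, update dist[i][j] ← min(dist[i][j], dist[i][k] + dist[k][j]). The final matrix gives, for each (i, j), the minimum total weight of any directed path from i to j (possibly empty when i = j).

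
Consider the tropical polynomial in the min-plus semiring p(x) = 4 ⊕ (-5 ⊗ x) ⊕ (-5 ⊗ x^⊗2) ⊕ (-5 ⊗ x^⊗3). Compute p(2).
p(2) = -3

A tropical monomial a ⊗ x^⊗i evaluates to a + i · x. Evaluating each term at x = 2:
  Term 0 contributes 4 + 0 · 2 = 4
  Term 1 contributes -5 + 1 · 2 = -3
  Term 2 contributes -5 + 2 · 2 = -1
  Term 3 contributes -5 + 3 · 2 = 1
p(2) = ⊕ of these = min[4, -3, -1, 1] = -3.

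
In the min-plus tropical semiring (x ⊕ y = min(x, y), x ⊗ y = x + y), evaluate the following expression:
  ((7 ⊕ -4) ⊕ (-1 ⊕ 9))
((7 ⊕ -4) ⊕ (-1 ⊕ 9)) = -4

Expand innermost to outermost. Recall ⊕ takes the minimum of its arguments and ⊗ takes their sum. Working out the expression ((7 ⊕ -4) ⊕ (-1 ⊕ 9)) gives -4.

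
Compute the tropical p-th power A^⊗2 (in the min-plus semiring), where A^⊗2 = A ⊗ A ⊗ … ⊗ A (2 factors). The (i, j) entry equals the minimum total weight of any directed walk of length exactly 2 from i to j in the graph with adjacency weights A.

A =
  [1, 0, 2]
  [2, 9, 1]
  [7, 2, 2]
A^⊗2 =
  [2, 1, 1]
  [3, 2, 3]
  [4, 4, 3]

Each entry (A^⊗2)_ij equals the minimum over all length-2 walks i = v_0 → v_1 → … → v_2 = j of Σ_t A[v_t][v_{t+1}]. For example, for (i, j) = (0, 2) we minimise over 3 possible intermediate vertex sequences; the minimum is 1, attained along the walk 0 → 1 → 2.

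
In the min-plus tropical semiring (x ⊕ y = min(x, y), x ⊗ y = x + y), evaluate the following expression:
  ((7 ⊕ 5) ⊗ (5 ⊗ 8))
((7 ⊕ 5) ⊗ (5 ⊗ 8)) = 18

Expand innermost to outermost. Recall ⊕ takes the minimum of its arguments and ⊗ takes their sum. Working out the expression ((7 ⊕ 5) ⊗ (5 ⊗ 8)) gives 18.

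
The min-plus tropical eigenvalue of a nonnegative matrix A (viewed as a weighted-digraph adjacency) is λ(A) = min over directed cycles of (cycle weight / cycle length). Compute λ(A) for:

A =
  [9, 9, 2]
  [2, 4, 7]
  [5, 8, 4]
λ(A) = 7/2

Enumerate directed cycles and compute their means (weight / length). Sample:
  cycle 0 → 0: weight = 9, length = 1, mean = 9/1 ≈ 9.000
  cycle 1 → 1: weight = 4, length = 1, mean = 4/1 ≈ 4.000
  cycle 2 → 2: weight = 4, length = 1, mean = 4/1 ≈ 4.000
  cycle 0 → 1 → 0: weight = 11, length = 2, mean = 11/2 ≈ 5.500
  cycle 0 → 2 → 0: weight = 7, length = 2, mean = 7/2 ≈ 3.500
  cycle 1 → 0 → 1: weight = 11, length = 2, mean = 11/2 ≈ 5.500
Minimum mean = 3.500, attained e.g. along the cycle 0 → 2 → 0 with weight 7 and length 2. So λ(A) = 7/2 = 7/2.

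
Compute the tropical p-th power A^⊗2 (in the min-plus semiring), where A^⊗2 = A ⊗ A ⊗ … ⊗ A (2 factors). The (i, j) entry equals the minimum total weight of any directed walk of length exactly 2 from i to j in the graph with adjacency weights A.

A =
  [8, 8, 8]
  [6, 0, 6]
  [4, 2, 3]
A^⊗2 =
  [12, 8, 11]
  [6, 0, 6]
  [7, 2, 6]

Each entry (A^⊗2)_ij equals the minimum over all length-2 walks i = v_0 → v_1 → … → v_2 = j of Σ_t A[v_t][v_{t+1}]. For example, for (i, j) = (0, 2) we minimise over 3 possible intermediate vertex sequences; the minimum is 11, attained along the walk 0 → 2 → 2.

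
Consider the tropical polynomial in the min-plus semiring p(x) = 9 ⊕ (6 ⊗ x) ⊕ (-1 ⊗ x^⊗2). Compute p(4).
p(4) = 7

A tropical monomial a ⊗ x^⊗i evaluates to a + i · x. Evaluating each term at x = 4:
  Term 0 contributes 9 + 0 · 4 = 9
  Term 1 contributes 6 + 1 · 4 = 10
  Term 2 contributes -1 + 2 · 4 = 7
p(4) = ⊕ of these = min[9, 10, 7] = 7.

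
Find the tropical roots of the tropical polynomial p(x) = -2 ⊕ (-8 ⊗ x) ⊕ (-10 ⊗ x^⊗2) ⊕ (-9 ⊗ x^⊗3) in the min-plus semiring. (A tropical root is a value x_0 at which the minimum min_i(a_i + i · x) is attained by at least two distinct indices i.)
Roots: {-1, 2, 6}

Each tropical root is a break point of the lower envelope of the lines y = a_i + i · x (there are 4 lines, with slopes 0, 1, ..., 3). Only the lines that attain the minimum somewhere contribute to roots; other lines are dominated. Here the surviving (envelope) indices are i = 3, i = 2, i = 1, i = 0.
Intersections between consecutive envelope lines give the roots: for adjacent envelope indices i < j the intersection is x = (a_i − a_j) / (j − i). Reading off the sorted break points: {-1, 2, 6}.
Verification: at each break x_0, at least two indices attain the minimum of min_i(a_i + i · x_0).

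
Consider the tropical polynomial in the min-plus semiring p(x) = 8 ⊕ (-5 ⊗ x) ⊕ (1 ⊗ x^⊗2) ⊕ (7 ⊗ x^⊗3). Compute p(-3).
p(-3) = -8

A tropical monomial a ⊗ x^⊗i evaluates to a + i · x. Evaluating each term at x = -3:
  Term 0 contributes 8 + 0 · -3 = 8
  Term 1 contributes -5 + 1 · -3 = -8
  Term 2 contributes 1 + 2 · -3 = -5
  Term 3 contributes 7 + 3 · -3 = -2
p(-3) = ⊕ of these = min[8, -8, -5, -2] = -8.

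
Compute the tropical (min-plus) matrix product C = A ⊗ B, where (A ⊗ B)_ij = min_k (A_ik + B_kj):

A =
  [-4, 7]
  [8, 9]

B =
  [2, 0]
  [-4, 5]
A ⊗ B =
  [-2, -4]
  [5, 8]

Apply the min-plus product entry-by-entry:
  C[0][0] = min over k of (A[0][0] + B[0][0] = -4 + 2 = -2, A[0][1] + B[1][0] = 7 + -4 = 3) = -2 (attained at k = 0)
  C[0][1] = min over k of (A[0][0] + B[0][1] = -4 + 0 = -4, A[0][1] + B[1][1] = 7 + 5 = 12) = -4 (attained at k = 0)
  C[1][0] = min over k of (A[1][0] + B[0][0] = 8 + 2 = 10, A[1][1] + B[1][0] = 9 + -4 = 5) = 5 (attained at k = 1)
  C[1][1] = min over k of (A[1][0] + B[0][1] = 8 + 0 = 8, A[1][1] + B[1][1] = 9 + 5 = 14) = 8 (attained at k = 0)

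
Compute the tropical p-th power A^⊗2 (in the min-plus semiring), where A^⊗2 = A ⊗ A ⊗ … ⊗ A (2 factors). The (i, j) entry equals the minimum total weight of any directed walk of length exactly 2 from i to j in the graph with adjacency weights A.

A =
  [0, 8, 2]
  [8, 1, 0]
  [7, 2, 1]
A^⊗2 =
  [0, 4, 2]
  [7, 2, 1]
  [7, 3, 2]

Each entry (A^⊗2)_ij equals the minimum over all length-2 walks i = v_0 → v_1 → … → v_2 = j of Σ_t A[v_t][v_{t+1}]. For example, for (i, j) = (0, 2) we minimise over 3 possible intermediate vertex sequences; the minimum is 2, attained along the walk 0 → 0 → 2.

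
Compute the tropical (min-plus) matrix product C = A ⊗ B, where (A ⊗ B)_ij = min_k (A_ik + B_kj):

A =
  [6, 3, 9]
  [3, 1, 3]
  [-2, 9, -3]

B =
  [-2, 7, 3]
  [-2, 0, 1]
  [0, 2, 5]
A ⊗ B =
  [1, 3, 4]
  [-1, 1, 2]
  [-4, -1, 1]

Apply the min-plus product entry-by-entry:
  C[0][0] = min over k of (A[0][0] + B[0][0] = 6 + -2 = 4, A[0][1] + B[1][0] = 3 + -2 = 1, A[0][2] + B[2][0] = 9 + 0 = 9) = 1 (attained at k = 1)
  C[0][1] = min over k of (A[0][0] + B[0][1] = 6 + 7 = 13, A[0][1] + B[1][1] = 3 + 0 = 3, A[0][2] + B[2][1] = 9 + 2 = 11) = 3 (attained at k = 1)
  C[0][2] = min over k of (A[0][0] + B[0][2] = 6 + 3 = 9, A[0][1] + B[1][2] = 3 + 1 = 4, A[0][2] + B[2][2] = 9 + 5 = 14) = 4 (attained at k = 1)
  C[1][0] = min over k of (A[1][0] + B[0][0] = 3 + -2 = 1, A[1][1] + B[1][0] = 1 + -2 = -1, A[1][2] + B[2][0] = 3 + 0 = 3) = -1 (attained at k = 1)
  C[1][1] = min over k of (A[1][0] + B[0][1] = 3 + 7 = 10, A[1][1] + B[1][1] = 1 + 0 = 1, A[1][2] + B[2][1] = 3 + 2 = 5) = 1 (attained at k = 1)
  C[1][2] = min over k of (A[1][0] + B[0][2] = 3 + 3 = 6, A[1][1] + B[1][2] = 1 + 1 = 2, A[1][2] + B[2][2] = 3 + 5 = 8) = 2 (attained at k = 1)
  C[2][0] = min over k of (A[2][0] + B[0][0] = -2 + -2 = -4, A[2][1] + B[1][0] = 9 + -2 = 7, A[2][2] + B[2][0] = -3 + 0 = -3) = -4 (attained at k = 0)
  C[2][1] = min over k of (A[2][0] + B[0][1] = -2 + 7 = 5, A[2][1] + B[1][1] = 9 + 0 = 9, A[2][2] + B[2][1] = -3 + 2 = -1) = -1 (attained at k = 2)
  C[2][2] = min over k of (A[2][0] + B[0][2] = -2 + 3 = 1, A[2][1] + B[1][2] = 9 + 1 = 10, A[2][2] + B[2][2] = -3 + 5 = 2) = 1 (attained at k = 0)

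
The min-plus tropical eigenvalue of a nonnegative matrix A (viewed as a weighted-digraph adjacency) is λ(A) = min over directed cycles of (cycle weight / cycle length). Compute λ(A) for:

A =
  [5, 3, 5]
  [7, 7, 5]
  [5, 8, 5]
λ(A) = 13/3

Enumerate directed cycles and compute their means (weight / length). Sample:
  cycle 0 → 0: weight = 5, length = 1, mean = 5/1 ≈ 5.000
  cycle 1 → 1: weight = 7, length = 1, mean = 7/1 ≈ 7.000
  cycle 2 → 2: weight = 5, length = 1, mean = 5/1 ≈ 5.000
  cycle 0 → 1 → 0: weight = 10, length = 2, mean = 10/2 ≈ 5.000
  cycle 0 → 2 → 0: weight = 10, length = 2, mean = 10/2 ≈ 5.000
  cycle 1 → 0 → 1: weight = 10, length = 2, mean = 10/2 ≈ 5.000
Minimum mean = 4.333, attained e.g. along the cycle 0 → 1 → 2 → 0 with weight 13 and length 3. So λ(A) = 13/3 = 13/3.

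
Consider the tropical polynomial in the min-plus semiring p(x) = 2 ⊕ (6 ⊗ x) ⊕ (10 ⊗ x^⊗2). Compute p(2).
p(2) = 2

A tropical monomial a ⊗ x^⊗i evaluates to a + i · x. Evaluating each term at x = 2:
  Term 0 contributes 2 + 0 · 2 = 2
  Term 1 contributes 6 + 1 · 2 = 8
  Term 2 contributes 10 + 2 · 2 = 14
p(2) = ⊕ of these = min[2, 8, 14] = 2.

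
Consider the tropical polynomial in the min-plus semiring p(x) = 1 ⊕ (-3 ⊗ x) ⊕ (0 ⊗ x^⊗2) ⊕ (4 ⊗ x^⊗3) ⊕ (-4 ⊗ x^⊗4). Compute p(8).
p(8) = 1

A tropical monomial a ⊗ x^⊗i evaluates to a + i · x. Evaluating each term at x = 8:
  Term 0 contributes 1 + 0 · 8 = 1
  Term 1 contributes -3 + 1 · 8 = 5
  Term 2 contributes 0 + 2 · 8 = 16
  Term 3 contributes 4 + 3 · 8 = 28
  Term 4 contributes -4 + 4 · 8 = 28
p(8) = ⊕ of these = min[1, 5, 16, 28, 28] = 1.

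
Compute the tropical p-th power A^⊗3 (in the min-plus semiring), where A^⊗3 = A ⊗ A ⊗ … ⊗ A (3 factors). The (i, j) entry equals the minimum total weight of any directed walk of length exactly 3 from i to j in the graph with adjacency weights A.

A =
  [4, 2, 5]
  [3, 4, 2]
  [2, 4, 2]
A^⊗3 =
  [6, 7, 6]
  [6, 6, 6]
  [6, 6, 6]

Each entry (A^⊗3)_ij equals the minimum over all length-3 walks i = v_0 → v_1 → … → v_3 = j of Σ_t A[v_t][v_{t+1}]. For example, for (i, j) = (0, 2) we minimise over 9 possible intermediate vertex sequences; the minimum is 6, attained along the walk 0 → 1 → 2 → 2.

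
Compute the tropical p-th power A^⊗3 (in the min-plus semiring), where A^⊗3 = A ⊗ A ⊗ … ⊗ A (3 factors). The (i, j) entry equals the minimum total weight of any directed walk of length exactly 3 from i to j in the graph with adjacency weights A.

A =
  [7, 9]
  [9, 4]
A^⊗3 =
  [21, 17]
  [17, 12]

Each entry (A^⊗3)_ij equals the minimum over all length-3 walks i = v_0 → v_1 → … → v_3 = j of Σ_t A[v_t][v_{t+1}]. For example, for (i, j) = (0, 1) we minimise over 4 possible intermediate vertex sequences; the minimum is 17, attained along the walk 0 → 1 → 1 → 1.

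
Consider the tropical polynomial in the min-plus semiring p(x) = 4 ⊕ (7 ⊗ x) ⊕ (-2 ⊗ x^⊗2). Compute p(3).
p(3) = 4

A tropical monomial a ⊗ x^⊗i evaluates to a + i · x. Evaluating each term at x = 3:
  Term 0 contributes 4 + 0 · 3 = 4
  Term 1 contributes 7 + 1 · 3 = 10
  Term 2 contributes -2 + 2 · 3 = 4
p(3) = ⊕ of these = min[4, 10, 4] = 4.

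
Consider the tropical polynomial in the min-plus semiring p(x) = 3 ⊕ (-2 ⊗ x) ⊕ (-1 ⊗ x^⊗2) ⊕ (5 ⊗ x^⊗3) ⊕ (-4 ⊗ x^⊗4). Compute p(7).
p(7) = 3

A tropical monomial a ⊗ x^⊗i evaluates to a + i · x. Evaluating each term at x = 7:
  Term 0 contributes 3 + 0 · 7 = 3
  Term 1 contributes -2 + 1 · 7 = 5
  Term 2 contributes -1 + 2 · 7 = 13
  Term 3 contributes 5 + 3 · 7 = 26
  Term 4 contributes -4 + 4 · 7 = 24
p(7) = ⊕ of these = min[3, 5, 13, 26, 24] = 3.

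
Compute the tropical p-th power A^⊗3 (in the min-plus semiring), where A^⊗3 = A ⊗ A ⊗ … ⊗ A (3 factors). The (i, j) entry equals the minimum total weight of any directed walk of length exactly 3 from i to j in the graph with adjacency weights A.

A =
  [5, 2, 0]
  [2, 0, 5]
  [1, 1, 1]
A^⊗3 =
  [2, 1, 1]
  [2, 0, 2]
  [2, 1, 2]

Each entry (A^⊗3)_ij equals the minimum over all length-3 walks i = v_0 → v_1 → … → v_3 = j of Σ_t A[v_t][v_{t+1}]. For example, for (i, j) = (0, 2) we minimise over 9 possible intermediate vertex sequences; the minimum is 1, attained along the walk 0 → 2 → 0 → 2.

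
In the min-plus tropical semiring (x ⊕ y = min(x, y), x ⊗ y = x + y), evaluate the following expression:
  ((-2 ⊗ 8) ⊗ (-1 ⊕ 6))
((-2 ⊗ 8) ⊗ (-1 ⊕ 6)) = 5

Expand innermost to outermost. Recall ⊕ takes the minimum of its arguments and ⊗ takes their sum. Working out the expression ((-2 ⊗ 8) ⊗ (-1 ⊕ 6)) gives 5.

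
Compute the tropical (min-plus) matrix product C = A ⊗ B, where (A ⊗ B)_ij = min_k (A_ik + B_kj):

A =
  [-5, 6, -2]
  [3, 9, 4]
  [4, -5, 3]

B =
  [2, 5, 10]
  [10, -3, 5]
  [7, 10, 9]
A ⊗ B =
  [-3, 0, 5]
  [5, 6, 13]
  [5, -8, 0]

Apply the min-plus product entry-by-entry:
  C[0][0] = min over k of (A[0][0] + B[0][0] = -5 + 2 = -3, A[0][1] + B[1][0] = 6 + 10 = 16, A[0][2] + B[2][0] = -2 + 7 = 5) = -3 (attained at k = 0)
  C[0][1] = min over k of (A[0][0] + B[0][1] = -5 + 5 = 0, A[0][1] + B[1][1] = 6 + -3 = 3, A[0][2] + B[2][1] = -2 + 10 = 8) = 0 (attained at k = 0)
  C[0][2] = min over k of (A[0][0] + B[0][2] = -5 + 10 = 5, A[0][1] + B[1][2] = 6 + 5 = 11, A[0][2] + B[2][2] = -2 + 9 = 7) = 5 (attained at k = 0)
  C[1][0] = min over k of (A[1][0] + B[0][0] = 3 + 2 = 5, A[1][1] + B[1][0] = 9 + 10 = 19, A[1][2] + B[2][0] = 4 + 7 = 11) = 5 (attained at k = 0)
  C[1][1] = min over k of (A[1][0] + B[0][1] = 3 + 5 = 8, A[1][1] + B[1][1] = 9 + -3 = 6, A[1][2] + B[2][1] = 4 + 10 = 14) = 6 (attained at k = 1)
  C[1][2] = min over k of (A[1][0] + B[0][2] = 3 + 10 = 13, A[1][1] + B[1][2] = 9 + 5 = 14, A[1][2] + B[2][2] = 4 + 9 = 13) = 13 (attained at k = 0)
  C[2][0] = min over k of (A[2][0] + B[0][0] = 4 + 2 = 6, A[2][1] + B[1][0] = -5 + 10 = 5, A[2][2] + B[2][0] = 3 + 7 = 10) = 5 (attained at k = 1)
  C[2][1] = min over k of (A[2][0] + B[0][1] = 4 + 5 = 9, A[2][1] + B[1][1] = -5 + -3 = -8, A[2][2] + B[2][1] = 3 + 10 = 13) = -8 (attained at k = 1)
  C[2][2] = min over k of (A[2][0] + B[0][2] = 4 + 10 = 14, A[2][1] + B[1][2] = -5 + 5 = 0, A[2][2] + B[2][2] = 3 + 9 = 12) = 0 (attained at k = 1)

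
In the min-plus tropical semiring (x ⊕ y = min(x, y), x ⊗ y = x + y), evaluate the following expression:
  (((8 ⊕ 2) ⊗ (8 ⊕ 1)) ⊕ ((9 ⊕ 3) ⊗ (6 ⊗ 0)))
(((8 ⊕ 2) ⊗ (8 ⊕ 1)) ⊕ ((9 ⊕ 3) ⊗ (6 ⊗ 0))) = 3

Expand innermost to outermost. Recall ⊕ takes the minimum of its arguments and ⊗ takes their sum. Working out the expression (((8 ⊕ 2) ⊗ (8 ⊕ 1)) ⊕ ((9 ⊕ 3) ⊗ (6 ⊗ 0))) gives 3.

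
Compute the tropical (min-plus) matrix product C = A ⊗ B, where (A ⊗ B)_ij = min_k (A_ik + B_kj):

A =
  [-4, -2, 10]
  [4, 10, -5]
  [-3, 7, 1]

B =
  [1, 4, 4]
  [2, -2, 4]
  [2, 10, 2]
A ⊗ B =
  [-3, -4, 0]
  [-3, 5, -3]
  [-2, 1, 1]

Apply the min-plus product entry-by-entry:
  C[0][0] = min over k of (A[0][0] + B[0][0] = -4 + 1 = -3, A[0][1] + B[1][0] = -2 + 2 = 0, A[0][2] + B[2][0] = 10 + 2 = 12) = -3 (attained at k = 0)
  C[0][1] = min over k of (A[0][0] + B[0][1] = -4 + 4 = 0, A[0][1] + B[1][1] = -2 + -2 = -4, A[0][2] + B[2][1] = 10 + 10 = 20) = -4 (attained at k = 1)
  C[0][2] = min over k of (A[0][0] + B[0][2] = -4 + 4 = 0, A[0][1] + B[1][2] = -2 + 4 = 2, A[0][2] + B[2][2] = 10 + 2 = 12) = 0 (attained at k = 0)
  C[1][0] = min over k of (A[1][0] + B[0][0] = 4 + 1 = 5, A[1][1] + B[1][0] = 10 + 2 = 12, A[1][2] + B[2][0] = -5 + 2 = -3) = -3 (attained at k = 2)
  C[1][1] = min over k of (A[1][0] + B[0][1] = 4 + 4 = 8, A[1][1] + B[1][1] = 10 + -2 = 8, A[1][2] + B[2][1] = -5 + 10 = 5) = 5 (attained at k = 2)
  C[1][2] = min over k of (A[1][0] + B[0][2] = 4 + 4 = 8, A[1][1] + B[1][2] = 10 + 4 = 14, A[1][2] + B[2][2] = -5 + 2 = -3) = -3 (attained at k = 2)
  C[2][0] = min over k of (A[2][0] + B[0][0] = -3 + 1 = -2, A[2][1] + B[1][0] = 7 + 2 = 9, A[2][2] + B[2][0] = 1 + 2 = 3) = -2 (attained at k = 0)
  C[2][1] = min over k of (A[2][0] + B[0][1] = -3 + 4 = 1, A[2][1] + B[1][1] = 7 + -2 = 5, A[2][2] + B[2][1] = 1 + 10 = 11) = 1 (attained at k = 0)
  C[2][2] = min over k of (A[2][0] + B[0][2] = -3 + 4 = 1, A[2][1] + B[1][2] = 7 + 4 = 11, A[2][2] + B[2][2] = 1 + 2 = 3) = 1 (attained at k = 0)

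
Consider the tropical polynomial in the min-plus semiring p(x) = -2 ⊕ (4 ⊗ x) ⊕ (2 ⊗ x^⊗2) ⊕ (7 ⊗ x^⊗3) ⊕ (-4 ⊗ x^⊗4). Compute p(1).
p(1) = -2

A tropical monomial a ⊗ x^⊗i evaluates to a + i · x. Evaluating each term at x = 1:
  Term 0 contributes -2 + 0 · 1 = -2
  Term 1 contributes 4 + 1 · 1 = 5
  Term 2 contributes 2 + 2 · 1 = 4
  Term 3 contributes 7 + 3 · 1 = 10
  Term 4 contributes -4 + 4 · 1 = 0
p(1) = ⊕ of these = min[-2, 5, 4, 10, 0] = -2.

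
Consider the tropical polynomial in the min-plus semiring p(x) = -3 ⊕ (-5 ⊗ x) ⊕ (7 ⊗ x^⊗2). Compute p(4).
p(4) = -3

A tropical monomial a ⊗ x^⊗i evaluates to a + i · x. Evaluating each term at x = 4:
  Term 0 contributes -3 + 0 · 4 = -3
  Term 1 contributes -5 + 1 · 4 = -1
  Term 2 contributes 7 + 2 · 4 = 15
p(4) = ⊕ of these = min[-3, -1, 15] = -3.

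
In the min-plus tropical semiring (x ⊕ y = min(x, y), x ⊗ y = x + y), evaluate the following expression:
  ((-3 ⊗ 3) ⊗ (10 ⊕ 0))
((-3 ⊗ 3) ⊗ (10 ⊕ 0)) = 0

Expand innermost to outermost. Recall ⊕ takes the minimum of its arguments and ⊗ takes their sum. Working out the expression ((-3 ⊗ 3) ⊗ (10 ⊕ 0)) gives 0.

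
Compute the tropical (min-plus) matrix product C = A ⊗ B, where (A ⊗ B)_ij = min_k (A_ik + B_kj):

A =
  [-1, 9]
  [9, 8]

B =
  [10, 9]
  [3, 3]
A ⊗ B =
  [9, 8]
  [11, 11]

Apply the min-plus product entry-by-entry:
  C[0][0] = min over k of (A[0][0] + B[0][0] = -1 + 10 = 9, A[0][1] + B[1][0] = 9 + 3 = 12) = 9 (attained at k = 0)
  C[0][1] = min over k of (A[0][0] + B[0][1] = -1 + 9 = 8, A[0][1] + B[1][1] = 9 + 3 = 12) = 8 (attained at k = 0)
  C[1][0] = min over k of (A[1][0] + B[0][0] = 9 + 10 = 19, A[1][1] + B[1][0] = 8 + 3 = 11) = 11 (attained at k = 1)
  C[1][1] = min over k of (A[1][0] + B[0][1] = 9 + 9 = 18, A[1][1] + B[1][1] = 8 + 3 = 11) = 11 (attained at k = 1)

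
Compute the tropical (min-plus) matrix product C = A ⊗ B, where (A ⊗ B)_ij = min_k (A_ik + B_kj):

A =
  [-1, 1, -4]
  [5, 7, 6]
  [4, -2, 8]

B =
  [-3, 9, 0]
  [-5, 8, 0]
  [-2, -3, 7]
A ⊗ B =
  [-6, -7, -1]
  [2, 3, 5]
  [-7, 5, -2]

Apply the min-plus product entry-by-entry:
  C[0][0] = min over k of (A[0][0] + B[0][0] = -1 + -3 = -4, A[0][1] + B[1][0] = 1 + -5 = -4, A[0][2] + B[2][0] = -4 + -2 = -6) = -6 (attained at k = 2)
  C[0][1] = min over k of (A[0][0] + B[0][1] = -1 + 9 = 8, A[0][1] + B[1][1] = 1 + 8 = 9, A[0][2] + B[2][1] = -4 + -3 = -7) = -7 (attained at k = 2)
  C[0][2] = min over k of (A[0][0] + B[0][2] = -1 + 0 = -1, A[0][1] + B[1][2] = 1 + 0 = 1, A[0][2] + B[2][2] = -4 + 7 = 3) = -1 (attained at k = 0)
  C[1][0] = min over k of (A[1][0] + B[0][0] = 5 + -3 = 2, A[1][1] + B[1][0] = 7 + -5 = 2, A[1][2] + B[2][0] = 6 + -2 = 4) = 2 (attained at k = 0)
  C[1][1] = min over k of (A[1][0] + B[0][1] = 5 + 9 = 14, A[1][1] + B[1][1] = 7 + 8 = 15, A[1][2] + B[2][1] = 6 + -3 = 3) = 3 (attained at k = 2)
  C[1][2] = min over k of (A[1][0] + B[0][2] = 5 + 0 = 5, A[1][1] + B[1][2] = 7 + 0 = 7, A[1][2] + B[2][2] = 6 + 7 = 13) = 5 (attained at k = 0)
  C[2][0] = min over k of (A[2][0] + B[0][0] = 4 + -3 = 1, A[2][1] + B[1][0] = -2 + -5 = -7, A[2][2] + B[2][0] = 8 + -2 = 6) = -7 (attained at k = 1)
  C[2][1] = min over k of (A[2][0] + B[0][1] = 4 + 9 = 13, A[2][1] + B[1][1] = -2 + 8 = 6, A[2][2] + B[2][1] = 8 + -3 = 5) = 5 (attained at k = 2)
  C[2][2] = min over k of (A[2][0] + B[0][2] = 4 + 0 = 4, A[2][1] + B[1][2] = -2 + 0 = -2, A[2][2] + B[2][2] = 8 + 7 = 15) = -2 (attained at k = 1)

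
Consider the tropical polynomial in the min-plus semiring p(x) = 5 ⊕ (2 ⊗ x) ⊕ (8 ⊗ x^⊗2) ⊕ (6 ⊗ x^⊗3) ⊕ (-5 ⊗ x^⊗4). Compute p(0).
p(0) = -5

A tropical monomial a ⊗ x^⊗i evaluates to a + i · x. Evaluating each term at x = 0:
  Term 0 contributes 5 + 0 · 0 = 5
  Term 1 contributes 2 + 1 · 0 = 2
  Term 2 contributes 8 + 2 · 0 = 8
  Term 3 contributes 6 + 3 · 0 = 6
  Term 4 contributes -5 + 4 · 0 = -5
p(0) = ⊕ of these = min[5, 2, 8, 6, -5] = -5.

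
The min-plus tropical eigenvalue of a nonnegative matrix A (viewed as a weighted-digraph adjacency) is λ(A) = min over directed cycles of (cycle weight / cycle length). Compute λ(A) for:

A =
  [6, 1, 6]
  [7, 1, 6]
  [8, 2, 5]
λ(A) = 1

Enumerate directed cycles and compute their means (weight / length). Sample:
  cycle 0 → 0: weight = 6, length = 1, mean = 6/1 ≈ 6.000
  cycle 1 → 1: weight = 1, length = 1, mean = 1/1 ≈ 1.000
  cycle 2 → 2: weight = 5, length = 1, mean = 5/1 ≈ 5.000
  cycle 0 → 1 → 0: weight = 8, length = 2, mean = 8/2 ≈ 4.000
  cycle 0 → 2 → 0: weight = 14, length = 2, mean = 14/2 ≈ 7.000
  cycle 1 → 0 → 1: weight = 8, length = 2, mean = 8/2 ≈ 4.000
Minimum mean = 1.000, attained e.g. along the cycle 1 → 1 with weight 1 and length 1. So λ(A) = 1/1 = 1.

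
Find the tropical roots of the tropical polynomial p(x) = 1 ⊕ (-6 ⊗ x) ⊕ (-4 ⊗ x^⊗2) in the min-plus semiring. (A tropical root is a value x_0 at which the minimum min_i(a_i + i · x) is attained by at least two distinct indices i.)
Roots: {-2, 7}

Each tropical root is a break point of the lower envelope of the lines y = a_i + i · x (there are 3 lines, with slopes 0, 1, ..., 2). Only the lines that attain the minimum somewhere contribute to roots; other lines are dominated. Here the surviving (envelope) indices are i = 2, i = 1, i = 0.
Intersections between consecutive envelope lines give the roots: for adjacent envelope indices i < j the intersection is x = (a_i − a_j) / (j − i). Reading off the sorted break points: {-2, 7}.
Verification: at each break x_0, at least two indices attain the minimum of min_i(a_i + i · x_0).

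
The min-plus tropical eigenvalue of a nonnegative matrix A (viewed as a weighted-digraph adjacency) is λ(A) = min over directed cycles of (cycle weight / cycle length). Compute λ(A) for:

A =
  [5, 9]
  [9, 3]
λ(A) = 3

Enumerate directed cycles and compute their means (weight / length). Sample:
  cycle 0 → 0: weight = 5, length = 1, mean = 5/1 ≈ 5.000
  cycle 1 → 1: weight = 3, length = 1, mean = 3/1 ≈ 3.000
  cycle 0 → 1 → 0: weight = 18, length = 2, mean = 18/2 ≈ 9.000
  cycle 1 → 0 → 1: weight = 18, length = 2, mean = 18/2 ≈ 9.000
Minimum mean = 3.000, attained e.g. along the cycle 1 → 1 with weight 3 and length 1. So λ(A) = 3/1 = 3.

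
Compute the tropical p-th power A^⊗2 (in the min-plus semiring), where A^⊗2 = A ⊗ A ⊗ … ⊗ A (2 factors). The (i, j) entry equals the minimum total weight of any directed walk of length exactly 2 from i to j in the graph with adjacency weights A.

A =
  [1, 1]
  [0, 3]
A^⊗2 =
  [1, 2]
  [1, 1]

Each entry (A^⊗2)_ij equals the minimum over all length-2 walks i = v_0 → v_1 → … → v_2 = j of Σ_t A[v_t][v_{t+1}]. For example, for (i, j) = (0, 1) we minimise over 2 possible intermediate vertex sequences; the minimum is 2, attained along the walk 0 → 0 → 1.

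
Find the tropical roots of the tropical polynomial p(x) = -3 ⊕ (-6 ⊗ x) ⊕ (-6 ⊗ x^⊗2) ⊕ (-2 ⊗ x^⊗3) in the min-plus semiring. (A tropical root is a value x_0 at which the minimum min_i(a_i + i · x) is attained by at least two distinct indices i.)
Roots: {-4, 0, 3}

Each tropical root is a break point of the lower envelope of the lines y = a_i + i · x (there are 4 lines, with slopes 0, 1, ..., 3). Only the lines that attain the minimum somewhere contribute to roots; other lines are dominated. Here the surviving (envelope) indices are i = 3, i = 2, i = 1, i = 0.
Intersections between consecutive envelope lines give the roots: for adjacent envelope indices i < j the intersection is x = (a_i − a_j) / (j − i). Reading off the sorted break points: {-4, 0, 3}.
Verification: at each break x_0, at least two indices attain the minimum of min_i(a_i + i · x_0).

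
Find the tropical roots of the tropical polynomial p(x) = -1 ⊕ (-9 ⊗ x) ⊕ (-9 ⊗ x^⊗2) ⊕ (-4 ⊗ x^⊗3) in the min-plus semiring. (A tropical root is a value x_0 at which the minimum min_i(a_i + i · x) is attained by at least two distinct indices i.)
Roots: {-5, 0, 8}

Each tropical root is a break point of the lower envelope of the lines y = a_i + i · x (there are 4 lines, with slopes 0, 1, ..., 3). Only the lines that attain the minimum somewhere contribute to roots; other lines are dominated. Here the surviving (envelope) indices are i = 3, i = 2, i = 1, i = 0.
Intersections between consecutive envelope lines give the roots: for adjacent envelope indices i < j the intersection is x = (a_i − a_j) / (j − i). Reading off the sorted break points: {-5, 0, 8}.
Verification: at each break x_0, at least two indices attain the minimum of min_i(a_i + i · x_0).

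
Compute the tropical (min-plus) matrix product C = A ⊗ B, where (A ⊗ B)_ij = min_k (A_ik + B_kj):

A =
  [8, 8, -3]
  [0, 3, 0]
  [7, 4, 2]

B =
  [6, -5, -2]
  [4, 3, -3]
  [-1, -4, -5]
A ⊗ B =
  [-4, -7, -8]
  [-1, -5, -5]
  [1, -2, -3]

Apply the min-plus product entry-by-entry:
  C[0][0] = min over k of (A[0][0] + B[0][0] = 8 + 6 = 14, A[0][1] + B[1][0] = 8 + 4 = 12, A[0][2] + B[2][0] = -3 + -1 = -4) = -4 (attained at k = 2)
  C[0][1] = min over k of (A[0][0] + B[0][1] = 8 + -5 = 3, A[0][1] + B[1][1] = 8 + 3 = 11, A[0][2] + B[2][1] = -3 + -4 = -7) = -7 (attained at k = 2)
  C[0][2] = min over k of (A[0][0] + B[0][2] = 8 + -2 = 6, A[0][1] + B[1][2] = 8 + -3 = 5, A[0][2] + B[2][2] = -3 + -5 = -8) = -8 (attained at k = 2)
  C[1][0] = min over k of (A[1][0] + B[0][0] = 0 + 6 = 6, A[1][1] + B[1][0] = 3 + 4 = 7, A[1][2] + B[2][0] = 0 + -1 = -1) = -1 (attained at k = 2)
  C[1][1] = min over k of (A[1][0] + B[0][1] = 0 + -5 = -5, A[1][1] + B[1][1] = 3 + 3 = 6, A[1][2] + B[2][1] = 0 + -4 = -4) = -5 (attained at k = 0)
  C[1][2] = min over k of (A[1][0] + B[0][2] = 0 + -2 = -2, A[1][1] + B[1][2] = 3 + -3 = 0, A[1][2] + B[2][2] = 0 + -5 = -5) = -5 (attained at k = 2)
  C[2][0] = min over k of (A[2][0] + B[0][0] = 7 + 6 = 13, A[2][1] + B[1][0] = 4 + 4 = 8, A[2][2] + B[2][0] = 2 + -1 = 1) = 1 (attained at k = 2)
  C[2][1] = min over k of (A[2][0] + B[0][1] = 7 + -5 = 2, A[2][1] + B[1][1] = 4 + 3 = 7, A[2][2] + B[2][1] = 2 + -4 = -2) = -2 (attained at k = 2)
  C[2][2] = min over k of (A[2][0] + B[0][2] = 7 + -2 = 5, A[2][1] + B[1][2] = 4 + -3 = 1, A[2][2] + B[2][2] = 2 + -5 = -3) = -3 (attained at k = 2)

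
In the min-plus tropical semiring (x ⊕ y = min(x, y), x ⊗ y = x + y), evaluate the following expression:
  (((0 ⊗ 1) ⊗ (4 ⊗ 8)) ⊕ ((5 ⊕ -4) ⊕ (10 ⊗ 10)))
(((0 ⊗ 1) ⊗ (4 ⊗ 8)) ⊕ ((5 ⊕ -4) ⊕ (10 ⊗ 10))) = -4

Expand innermost to outermost. Recall ⊕ takes the minimum of its arguments and ⊗ takes their sum. Working out the expression (((0 ⊗ 1) ⊗ (4 ⊗ 8)) ⊕ ((5 ⊕ -4) ⊕ (10 ⊗ 10))) gives -4.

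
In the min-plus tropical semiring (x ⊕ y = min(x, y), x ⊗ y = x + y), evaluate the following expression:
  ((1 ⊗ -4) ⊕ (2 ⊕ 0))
((1 ⊗ -4) ⊕ (2 ⊕ 0)) = -3

Expand innermost to outermost. Recall ⊕ takes the minimum of its arguments and ⊗ takes their sum. Working out the expression ((1 ⊗ -4) ⊕ (2 ⊕ 0)) gives -3.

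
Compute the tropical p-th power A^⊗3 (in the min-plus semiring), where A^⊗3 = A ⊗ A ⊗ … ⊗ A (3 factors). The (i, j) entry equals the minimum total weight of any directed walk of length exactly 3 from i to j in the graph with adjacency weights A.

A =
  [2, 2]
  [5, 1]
A^⊗3 =
  [6, 4]
  [7, 3]

Each entry (A^⊗3)_ij equals the minimum over all length-3 walks i = v_0 → v_1 → … → v_3 = j of Σ_t A[v_t][v_{t+1}]. For example, for (i, j) = (0, 1) we minimise over 4 possible intermediate vertex sequences; the minimum is 4, attained along the walk 0 → 1 → 1 → 1.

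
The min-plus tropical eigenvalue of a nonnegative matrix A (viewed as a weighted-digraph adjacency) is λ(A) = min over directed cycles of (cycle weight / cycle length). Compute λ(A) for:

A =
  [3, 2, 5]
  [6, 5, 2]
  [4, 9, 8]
λ(A) = 8/3

Enumerate directed cycles and compute their means (weight / length). Sample:
  cycle 0 → 0: weight = 3, length = 1, mean = 3/1 ≈ 3.000
  cycle 1 → 1: weight = 5, length = 1, mean = 5/1 ≈ 5.000
  cycle 2 → 2: weight = 8, length = 1, mean = 8/1 ≈ 8.000
  cycle 0 → 1 → 0: weight = 8, length = 2, mean = 8/2 ≈ 4.000
  cycle 0 → 2 → 0: weight = 9, length = 2, mean = 9/2 ≈ 4.500
  cycle 1 → 0 → 1: weight = 8, length = 2, mean = 8/2 ≈ 4.000
Minimum mean = 2.667, attained e.g. along the cycle 0 → 1 → 2 → 0 with weight 8 and length 3. So λ(A) = 8/3 = 8/3.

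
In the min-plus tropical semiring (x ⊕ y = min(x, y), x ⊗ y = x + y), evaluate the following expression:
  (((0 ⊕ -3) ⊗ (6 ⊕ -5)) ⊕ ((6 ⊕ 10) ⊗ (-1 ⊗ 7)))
(((0 ⊕ -3) ⊗ (6 ⊕ -5)) ⊕ ((6 ⊕ 10) ⊗ (-1 ⊗ 7))) = -8

Expand innermost to outermost. Recall ⊕ takes the minimum of its arguments and ⊗ takes their sum. Working out the expression (((0 ⊕ -3) ⊗ (6 ⊕ -5)) ⊕ ((6 ⊕ 10) ⊗ (-1 ⊗ 7))) gives -8.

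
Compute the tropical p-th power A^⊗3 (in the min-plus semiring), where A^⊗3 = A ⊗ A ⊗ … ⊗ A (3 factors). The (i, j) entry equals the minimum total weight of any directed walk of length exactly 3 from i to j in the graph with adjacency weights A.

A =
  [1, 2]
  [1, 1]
A^⊗3 =
  [3, 4]
  [3, 3]

Each entry (A^⊗3)_ij equals the minimum over all length-3 walks i = v_0 → v_1 → … → v_3 = j of Σ_t A[v_t][v_{t+1}]. For example, for (i, j) = (0, 1) we minimise over 4 possible intermediate vertex sequences; the minimum is 4, attained along the walk 0 → 0 → 0 → 1.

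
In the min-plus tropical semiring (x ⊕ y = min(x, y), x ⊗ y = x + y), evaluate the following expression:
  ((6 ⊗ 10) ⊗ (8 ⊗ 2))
((6 ⊗ 10) ⊗ (8 ⊗ 2)) = 26

Expand innermost to outermost. Recall ⊕ takes the minimum of its arguments and ⊗ takes their sum. Working out the expression ((6 ⊗ 10) ⊗ (8 ⊗ 2)) gives 26.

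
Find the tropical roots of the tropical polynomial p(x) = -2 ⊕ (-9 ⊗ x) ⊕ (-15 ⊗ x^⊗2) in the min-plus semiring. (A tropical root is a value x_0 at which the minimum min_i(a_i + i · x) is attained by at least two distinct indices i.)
Roots: {6, 7}

Each tropical root is a break point of the lower envelope of the lines y = a_i + i · x (there are 3 lines, with slopes 0, 1, ..., 2). Only the lines that attain the minimum somewhere contribute to roots; other lines are dominated. Here the surviving (envelope) indices are i = 2, i = 1, i = 0.
Intersections between consecutive envelope lines give the roots: for adjacent envelope indices i < j the intersection is x = (a_i − a_j) / (j − i). Reading off the sorted break points: {6, 7}.
Verification: at each break x_0, at least two indices attain the minimum of min_i(a_i + i · x_0).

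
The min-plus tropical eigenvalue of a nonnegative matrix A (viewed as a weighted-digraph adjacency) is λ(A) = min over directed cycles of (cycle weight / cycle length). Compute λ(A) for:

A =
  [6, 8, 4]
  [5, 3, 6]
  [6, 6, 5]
λ(A) = 3

Enumerate directed cycles and compute their means (weight / length). Sample:
  cycle 0 → 0: weight = 6, length = 1, mean = 6/1 ≈ 6.000
  cycle 1 → 1: weight = 3, length = 1, mean = 3/1 ≈ 3.000
  cycle 2 → 2: weight = 5, length = 1, mean = 5/1 ≈ 5.000
  cycle 0 → 1 → 0: weight = 13, length = 2, mean = 13/2 ≈ 6.500
  cycle 0 → 2 → 0: weight = 10, length = 2, mean = 10/2 ≈ 5.000
  cycle 1 → 0 → 1: weight = 13, length = 2, mean = 13/2 ≈ 6.500
Minimum mean = 3.000, attained e.g. along the cycle 1 → 1 with weight 3 and length 1. So λ(A) = 3/1 = 3.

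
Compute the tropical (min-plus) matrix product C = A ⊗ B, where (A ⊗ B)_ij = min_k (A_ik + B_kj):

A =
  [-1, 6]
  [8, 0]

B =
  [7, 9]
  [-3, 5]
A ⊗ B =
  [3, 8]
  [-3, 5]

Apply the min-plus product entry-by-entry:
  C[0][0] = min over k of (A[0][0] + B[0][0] = -1 + 7 = 6, A[0][1] + B[1][0] = 6 + -3 = 3) = 3 (attained at k = 1)
  C[0][1] = min over k of (A[0][0] + B[0][1] = -1 + 9 = 8, A[0][1] + B[1][1] = 6 + 5 = 11) = 8 (attained at k = 0)
  C[1][0] = min over k of (A[1][0] + B[0][0] = 8 + 7 = 15, A[1][1] + B[1][0] = 0 + -3 = -3) = -3 (attained at k = 1)
  C[1][1] = min over k of (A[1][0] + B[0][1] = 8 + 9 = 17, A[1][1] + B[1][1] = 0 + 5 = 5) = 5 (attained at k = 1)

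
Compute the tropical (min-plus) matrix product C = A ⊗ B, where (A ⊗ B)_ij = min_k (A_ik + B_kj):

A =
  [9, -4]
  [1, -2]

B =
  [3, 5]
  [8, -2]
A ⊗ B =
  [4, -6]
  [4, -4]

Apply the min-plus product entry-by-entry:
  C[0][0] = min over k of (A[0][0] + B[0][0] = 9 + 3 = 12, A[0][1] + B[1][0] = -4 + 8 = 4) = 4 (attained at k = 1)
  C[0][1] = min over k of (A[0][0] + B[0][1] = 9 + 5 = 14, A[0][1] + B[1][1] = -4 + -2 = -6) = -6 (attained at k = 1)
  C[1][0] = min over k of (A[1][0] + B[0][0] = 1 + 3 = 4, A[1][1] + B[1][0] = -2 + 8 = 6) = 4 (attained at k = 0)
  C[1][1] = min over k of (A[1][0] + B[0][1] = 1 + 5 = 6, A[1][1] + B[1][1] = -2 + -2 = -4) = -4 (attained at k = 1)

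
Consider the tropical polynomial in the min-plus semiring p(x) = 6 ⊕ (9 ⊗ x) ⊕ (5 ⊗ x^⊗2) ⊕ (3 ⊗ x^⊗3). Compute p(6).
p(6) = 6

A tropical monomial a ⊗ x^⊗i evaluates to a + i · x. Evaluating each term at x = 6:
  Term 0 contributes 6 + 0 · 6 = 6
  Term 1 contributes 9 + 1 · 6 = 15
  Term 2 contributes 5 + 2 · 6 = 17
  Term 3 contributes 3 + 3 · 6 = 21
p(6) = ⊕ of these = min[6, 15, 17, 21] = 6.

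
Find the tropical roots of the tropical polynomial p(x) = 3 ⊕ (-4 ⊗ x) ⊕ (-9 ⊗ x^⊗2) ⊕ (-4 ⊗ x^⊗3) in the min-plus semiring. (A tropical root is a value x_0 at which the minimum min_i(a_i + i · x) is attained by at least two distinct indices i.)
Roots: {-5, 5, 7}

Each tropical root is a break point of the lower envelope of the lines y = a_i + i · x (there are 4 lines, with slopes 0, 1, ..., 3). Only the lines that attain the minimum somewhere contribute to roots; other lines are dominated. Here the surviving (envelope) indices are i = 3, i = 2, i = 1, i = 0.
Intersections between consecutive envelope lines give the roots: for adjacent envelope indices i < j the intersection is x = (a_i − a_j) / (j − i). Reading off the sorted break points: {-5, 5, 7}.
Verification: at each break x_0, at least two indices attain the minimum of min_i(a_i + i · x_0).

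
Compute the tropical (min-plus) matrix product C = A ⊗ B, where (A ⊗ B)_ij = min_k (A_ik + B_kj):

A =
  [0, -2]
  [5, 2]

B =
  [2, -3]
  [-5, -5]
A ⊗ B =
  [-7, -7]
  [-3, -3]

Apply the min-plus product entry-by-entry:
  C[0][0] = min over k of (A[0][0] + B[0][0] = 0 + 2 = 2, A[0][1] + B[1][0] = -2 + -5 = -7) = -7 (attained at k = 1)
  C[0][1] = min over k of (A[0][0] + B[0][1] = 0 + -3 = -3, A[0][1] + B[1][1] = -2 + -5 = -7) = -7 (attained at k = 1)
  C[1][0] = min over k of (A[1][0] + B[0][0] = 5 + 2 = 7, A[1][1] + B[1][0] = 2 + -5 = -3) = -3 (attained at k = 1)
  C[1][1] = min over k of (A[1][0] + B[0][1] = 5 + -3 = 2, A[1][1] + B[1][1] = 2 + -5 = -3) = -3 (attained at k = 1)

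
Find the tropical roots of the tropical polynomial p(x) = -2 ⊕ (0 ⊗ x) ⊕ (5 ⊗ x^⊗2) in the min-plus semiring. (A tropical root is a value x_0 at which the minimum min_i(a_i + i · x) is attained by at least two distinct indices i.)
Roots: {-5, -2}

Each tropical root is a break point of the lower envelope of the lines y = a_i + i · x (there are 3 lines, with slopes 0, 1, ..., 2). Only the lines that attain the minimum somewhere contribute to roots; other lines are dominated. Here the surviving (envelope) indices are i = 2, i = 1, i = 0.
Intersections between consecutive envelope lines give the roots: for adjacent envelope indices i < j the intersection is x = (a_i − a_j) / (j − i). Reading off the sorted break points: {-5, -2}.
Verification: at each break x_0, at least two indices attain the minimum of min_i(a_i + i · x_0).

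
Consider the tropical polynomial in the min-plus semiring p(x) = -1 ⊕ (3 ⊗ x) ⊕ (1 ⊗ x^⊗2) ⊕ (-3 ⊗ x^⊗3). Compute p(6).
p(6) = -1

A tropical monomial a ⊗ x^⊗i evaluates to a + i · x. Evaluating each term at x = 6:
  Term 0 contributes -1 + 0 · 6 = -1
  Term 1 contributes 3 + 1 · 6 = 9
  Term 2 contributes 1 + 2 · 6 = 13
  Term 3 contributes -3 + 3 · 6 = 15
p(6) = ⊕ of these = min[-1, 9, 13, 15] = -1.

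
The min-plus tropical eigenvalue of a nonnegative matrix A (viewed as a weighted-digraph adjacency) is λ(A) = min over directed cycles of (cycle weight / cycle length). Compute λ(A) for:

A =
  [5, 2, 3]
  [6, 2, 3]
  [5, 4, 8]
λ(A) = 2

Enumerate directed cycles and compute their means (weight / length). Sample:
  cycle 0 → 0: weight = 5, length = 1, mean = 5/1 ≈ 5.000
  cycle 1 → 1: weight = 2, length = 1, mean = 2/1 ≈ 2.000
  cycle 2 → 2: weight = 8, length = 1, mean = 8/1 ≈ 8.000
  cycle 0 → 1 → 0: weight = 8, length = 2, mean = 8/2 ≈ 4.000
  cycle 0 → 2 → 0: weight = 8, length = 2, mean = 8/2 ≈ 4.000
  cycle 1 → 0 → 1: weight = 8, length = 2, mean = 8/2 ≈ 4.000
Minimum mean = 2.000, attained e.g. along the cycle 1 → 1 with weight 2 and length 1. So λ(A) = 2/1 = 2.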